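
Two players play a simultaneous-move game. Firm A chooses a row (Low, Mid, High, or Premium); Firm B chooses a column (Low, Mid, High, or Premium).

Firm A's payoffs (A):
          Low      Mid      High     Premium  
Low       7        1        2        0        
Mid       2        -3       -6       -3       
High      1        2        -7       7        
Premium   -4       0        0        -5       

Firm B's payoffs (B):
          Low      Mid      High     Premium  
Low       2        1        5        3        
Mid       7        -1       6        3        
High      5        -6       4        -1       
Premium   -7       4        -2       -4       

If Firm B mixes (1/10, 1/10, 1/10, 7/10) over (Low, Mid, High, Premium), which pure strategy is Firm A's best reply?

Firm A's best reply maximizes expected payoff against the mix.
Low: (1/10)·7 + (1/10)·1 + (1/10)·2 + (7/10)·0 = 1
Mid: (1/10)·2 + (1/10)·(-3) + (1/10)·(-6) + (7/10)·(-3) = -14/5
High: (1/10)·1 + (1/10)·2 + (1/10)·(-7) + (7/10)·7 = 9/2
Premium: (1/10)·(-4) + (1/10)·0 + (1/10)·0 + (7/10)·(-5) = -39/10
Highest expected payoff is 9/2, from High.

High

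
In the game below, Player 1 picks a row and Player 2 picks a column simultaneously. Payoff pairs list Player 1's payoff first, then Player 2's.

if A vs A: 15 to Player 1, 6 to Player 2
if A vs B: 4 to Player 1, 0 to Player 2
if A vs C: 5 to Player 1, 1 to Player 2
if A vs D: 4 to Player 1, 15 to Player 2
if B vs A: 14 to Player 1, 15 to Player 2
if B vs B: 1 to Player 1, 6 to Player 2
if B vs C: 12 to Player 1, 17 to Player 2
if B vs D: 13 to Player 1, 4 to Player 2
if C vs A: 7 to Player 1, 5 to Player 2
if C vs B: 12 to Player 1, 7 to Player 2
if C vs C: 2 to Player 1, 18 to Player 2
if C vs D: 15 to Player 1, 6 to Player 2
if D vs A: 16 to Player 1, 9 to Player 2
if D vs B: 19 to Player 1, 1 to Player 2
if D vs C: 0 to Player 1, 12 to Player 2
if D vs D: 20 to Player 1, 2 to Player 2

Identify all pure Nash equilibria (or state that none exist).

(B, C)

Check mutual best responses: a cell is a NE iff neither player can gain by unilaterally deviating.
Player 1's best responses — vs A: D (payoff 16); vs B: D (payoff 19); vs C: B (payoff 12); vs D: D (payoff 20).
Player 2's best responses — vs A: D (payoff 15); vs B: C (payoff 17); vs C: C (payoff 18); vs D: C (payoff 12).
The only mutual best response is (B, C); neither player gains by switching there.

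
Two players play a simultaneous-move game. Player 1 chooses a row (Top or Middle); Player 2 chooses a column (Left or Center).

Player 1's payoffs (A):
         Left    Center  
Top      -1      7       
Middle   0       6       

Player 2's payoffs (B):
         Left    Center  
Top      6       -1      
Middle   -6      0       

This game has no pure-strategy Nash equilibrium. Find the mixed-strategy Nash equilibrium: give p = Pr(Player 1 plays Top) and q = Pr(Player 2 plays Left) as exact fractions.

p = 6/13, q = 1/2

Each player's mixing probability is pinned down by making the *other* player indifferent.
Player 2 indifferent between Left and Center: p·6 + (1−p)·(-6) = p·(-1) + (1−p)·0 ⟹ (-6) + 12p = 0 + (-1)p ⟹ p = 6/13.
Player 1 indifferent between Top and Middle: q·(-1) + (1−q)·7 = q·0 + (1−q)·6 ⟹ 7 + (-8)q = 6 + (-6)q ⟹ q = 1/2.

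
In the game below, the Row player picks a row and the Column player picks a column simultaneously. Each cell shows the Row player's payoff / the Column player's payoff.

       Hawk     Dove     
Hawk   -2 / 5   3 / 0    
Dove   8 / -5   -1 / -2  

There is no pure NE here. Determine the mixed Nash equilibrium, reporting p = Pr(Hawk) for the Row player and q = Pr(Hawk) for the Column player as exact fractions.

In a mixed NE each player is indifferent between their pure strategies, so the opponent's mix sets the indifference.
The Column player indifferent between Hawk and Dove: p·5 + (1−p)·(-5) = p·0 + (1−p)·(-2) ⟹ (-5) + 10p = (-2) + 2p ⟹ p = 3/8.
The Row player indifferent between Hawk and Dove: q·(-2) + (1−q)·3 = q·8 + (1−q)·(-1) ⟹ 3 + (-5)q = (-1) + 9q ⟹ q = 2/7.

p = 3/8, q = 2/7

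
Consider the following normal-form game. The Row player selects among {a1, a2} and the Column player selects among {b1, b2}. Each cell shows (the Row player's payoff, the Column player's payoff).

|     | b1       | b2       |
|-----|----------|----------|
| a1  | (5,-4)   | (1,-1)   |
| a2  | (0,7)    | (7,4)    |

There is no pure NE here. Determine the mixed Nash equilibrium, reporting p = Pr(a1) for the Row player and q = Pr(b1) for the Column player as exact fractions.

p = 1/2, q = 6/11

In a mixed NE each player is indifferent between their pure strategies, so the opponent's mix sets the indifference.
The Column player indifferent between b1 and b2: p·(-4) + (1−p)·7 = p·(-1) + (1−p)·4 ⟹ 7 + (-11)p = 4 + (-5)p ⟹ p = 1/2.
The Row player indifferent between a1 and a2: q·5 + (1−q)·1 = q·0 + (1−q)·7 ⟹ 1 + 4q = 7 + (-7)q ⟹ q = 6/11.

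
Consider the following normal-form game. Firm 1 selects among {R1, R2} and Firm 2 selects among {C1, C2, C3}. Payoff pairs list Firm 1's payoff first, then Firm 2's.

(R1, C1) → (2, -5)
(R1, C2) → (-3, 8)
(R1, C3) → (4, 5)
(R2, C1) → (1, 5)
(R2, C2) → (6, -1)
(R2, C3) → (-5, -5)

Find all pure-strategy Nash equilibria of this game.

A profile is a Nash equilibrium when each player is best-responding to the other.
Firm 1's best responses — vs C1: R1 (payoff 2); vs C2: R2 (payoff 6); vs C3: R1 (payoff 4).
Firm 2's best responses — vs R1: C2 (payoff 8); vs R2: C1 (payoff 5).
No cell has both players best-responding. For instance, Firm 1's best reply to C3 is R1, but against R1 Firm 2 prefers C2 over C3.

None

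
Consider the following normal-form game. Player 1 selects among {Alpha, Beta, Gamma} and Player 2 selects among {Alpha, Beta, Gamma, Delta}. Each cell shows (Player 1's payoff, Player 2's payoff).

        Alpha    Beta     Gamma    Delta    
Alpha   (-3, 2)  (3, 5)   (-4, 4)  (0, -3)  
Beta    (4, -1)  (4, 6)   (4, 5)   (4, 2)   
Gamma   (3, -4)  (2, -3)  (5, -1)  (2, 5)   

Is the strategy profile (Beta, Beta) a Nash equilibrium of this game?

Holding Player 2 at Beta: Player 1 gets 4 from Beta, versus 3 from Alpha, 2 from Gamma. No profitable deviation for Player 1.
Holding Player 1 at Beta: Player 2 gets 6 from Beta, versus -1 from Alpha, 5 from Gamma, 2 from Delta. No profitable deviation for Player 2 either.

Yes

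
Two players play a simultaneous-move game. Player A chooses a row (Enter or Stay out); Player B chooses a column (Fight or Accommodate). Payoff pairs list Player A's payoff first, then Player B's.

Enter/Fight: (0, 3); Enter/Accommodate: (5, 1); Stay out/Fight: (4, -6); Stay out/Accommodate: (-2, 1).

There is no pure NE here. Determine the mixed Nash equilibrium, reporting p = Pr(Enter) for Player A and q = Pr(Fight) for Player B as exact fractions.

Each player's mixing probability is pinned down by making the *other* player indifferent.
Player B indifferent between Fight and Accommodate: p·3 + (1−p)·(-6) = p·1 + (1−p)·1 ⟹ (-6) + 9p = 1 + 0p ⟹ p = 7/9.
Player A indifferent between Enter and Stay out: q·0 + (1−q)·5 = q·4 + (1−q)·(-2) ⟹ 5 + (-5)q = (-2) + 6q ⟹ q = 7/11.

p = 7/9, q = 7/11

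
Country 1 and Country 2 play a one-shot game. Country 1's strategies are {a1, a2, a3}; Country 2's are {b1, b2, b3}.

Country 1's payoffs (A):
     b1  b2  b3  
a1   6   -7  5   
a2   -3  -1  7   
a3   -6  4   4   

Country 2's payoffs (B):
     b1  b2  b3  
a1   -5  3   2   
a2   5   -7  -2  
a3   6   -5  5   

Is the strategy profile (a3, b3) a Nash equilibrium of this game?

Holding Country 2 at b3: Country 1 gets 4 from a3 but could get 7 by switching to a2. Country 1 has a profitable deviation.

No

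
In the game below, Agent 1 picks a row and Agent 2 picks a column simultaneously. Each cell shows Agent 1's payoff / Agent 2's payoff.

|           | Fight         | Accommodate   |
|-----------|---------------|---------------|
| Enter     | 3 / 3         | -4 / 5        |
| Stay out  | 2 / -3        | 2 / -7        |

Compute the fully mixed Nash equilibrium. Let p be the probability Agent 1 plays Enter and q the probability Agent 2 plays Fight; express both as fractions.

p = 2/3, q = 6/7

Each player's mixing probability is pinned down by making the *other* player indifferent.
Agent 2 indifferent between Fight and Accommodate: p·3 + (1−p)·(-3) = p·5 + (1−p)·(-7) ⟹ (-3) + 6p = (-7) + 12p ⟹ p = 2/3.
Agent 1 indifferent between Enter and Stay out: q·3 + (1−q)·(-4) = q·2 + (1−q)·2 ⟹ (-4) + 7q = 2 + 0q ⟹ q = 6/7.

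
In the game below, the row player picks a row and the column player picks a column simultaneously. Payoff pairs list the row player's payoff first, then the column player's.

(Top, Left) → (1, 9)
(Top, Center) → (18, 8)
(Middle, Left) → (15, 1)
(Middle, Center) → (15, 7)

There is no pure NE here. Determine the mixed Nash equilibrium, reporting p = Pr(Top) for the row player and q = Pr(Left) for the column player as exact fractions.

p = 6/7, q = 3/17

In a mixed NE each player is indifferent between their pure strategies, so the opponent's mix sets the indifference.
The column player indifferent between Left and Center: p·9 + (1−p)·1 = p·8 + (1−p)·7 ⟹ 1 + 8p = 7 + 1p ⟹ p = 6/7.
The row player indifferent between Top and Middle: q·1 + (1−q)·18 = q·15 + (1−q)·15 ⟹ 18 + (-17)q = 15 + 0q ⟹ q = 3/17.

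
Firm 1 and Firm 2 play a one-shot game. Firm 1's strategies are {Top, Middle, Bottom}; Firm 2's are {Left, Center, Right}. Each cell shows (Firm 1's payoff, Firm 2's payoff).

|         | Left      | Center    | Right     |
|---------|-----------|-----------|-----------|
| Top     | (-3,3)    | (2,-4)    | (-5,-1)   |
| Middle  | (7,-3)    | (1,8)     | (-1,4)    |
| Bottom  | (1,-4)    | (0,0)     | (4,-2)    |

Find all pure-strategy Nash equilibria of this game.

Check mutual best responses: a cell is a NE iff neither player can gain by unilaterally deviating.
Firm 1's best responses — vs Left: Middle (payoff 7); vs Center: Top (payoff 2); vs Right: Bottom (payoff 4).
Firm 2's best responses — vs Top: Left (payoff 3); vs Middle: Center (payoff 8); vs Bottom: Center (payoff 0).
No cell has both players best-responding. For instance, Firm 1's best reply to Center is Top, but against Top Firm 2 prefers Left over Center.

No pure-strategy Nash equilibrium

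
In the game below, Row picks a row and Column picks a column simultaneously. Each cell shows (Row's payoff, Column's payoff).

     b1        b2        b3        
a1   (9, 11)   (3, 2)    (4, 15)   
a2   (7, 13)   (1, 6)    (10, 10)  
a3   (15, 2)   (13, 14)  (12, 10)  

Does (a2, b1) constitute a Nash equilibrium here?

Holding Column at b1: Row gets 7 from a2 but could get 15 by switching to a3. Row has a profitable deviation.

No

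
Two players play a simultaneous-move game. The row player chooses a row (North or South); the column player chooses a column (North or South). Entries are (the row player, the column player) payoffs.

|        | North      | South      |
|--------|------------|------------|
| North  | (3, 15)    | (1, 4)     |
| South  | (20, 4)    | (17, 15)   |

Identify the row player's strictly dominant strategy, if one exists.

South

A strategy is strictly dominant if it gives the row player a strictly higher payoff than every other strategy, against every choice by the opponent.
South strictly dominates: vs North: 20 > 3; vs South: 17 > 1.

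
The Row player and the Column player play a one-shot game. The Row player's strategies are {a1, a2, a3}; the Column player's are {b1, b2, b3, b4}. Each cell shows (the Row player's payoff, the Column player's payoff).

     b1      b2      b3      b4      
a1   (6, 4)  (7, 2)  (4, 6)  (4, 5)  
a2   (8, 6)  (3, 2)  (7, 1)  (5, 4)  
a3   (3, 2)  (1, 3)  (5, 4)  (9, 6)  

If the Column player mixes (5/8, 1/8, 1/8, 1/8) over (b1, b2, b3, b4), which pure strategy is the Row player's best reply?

a2

The Row player's best reply maximizes expected payoff against the mix.
a1: (5/8)·6 + (1/8)·7 + (1/8)·4 + (1/8)·4 = 45/8
a2: (5/8)·8 + (1/8)·3 + (1/8)·7 + (1/8)·5 = 55/8
a3: (5/8)·3 + (1/8)·1 + (1/8)·5 + (1/8)·9 = 15/4
Highest expected payoff is 55/8, from a2.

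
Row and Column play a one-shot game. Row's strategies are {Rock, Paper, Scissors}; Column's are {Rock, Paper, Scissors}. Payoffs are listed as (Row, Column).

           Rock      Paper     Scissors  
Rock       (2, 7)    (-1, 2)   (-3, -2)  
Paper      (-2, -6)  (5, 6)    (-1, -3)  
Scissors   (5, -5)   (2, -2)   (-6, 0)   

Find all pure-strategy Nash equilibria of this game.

A profile is a Nash equilibrium when each player is best-responding to the other.
Row's best responses — vs Rock: Scissors (payoff 5); vs Paper: Paper (payoff 5); vs Scissors: Paper (payoff -1).
Column's best responses — vs Rock: Rock (payoff 7); vs Paper: Paper (payoff 6); vs Scissors: Scissors (payoff 0).
The only mutual best response is (Paper, Paper); neither player gains by switching there.

(Paper, Paper)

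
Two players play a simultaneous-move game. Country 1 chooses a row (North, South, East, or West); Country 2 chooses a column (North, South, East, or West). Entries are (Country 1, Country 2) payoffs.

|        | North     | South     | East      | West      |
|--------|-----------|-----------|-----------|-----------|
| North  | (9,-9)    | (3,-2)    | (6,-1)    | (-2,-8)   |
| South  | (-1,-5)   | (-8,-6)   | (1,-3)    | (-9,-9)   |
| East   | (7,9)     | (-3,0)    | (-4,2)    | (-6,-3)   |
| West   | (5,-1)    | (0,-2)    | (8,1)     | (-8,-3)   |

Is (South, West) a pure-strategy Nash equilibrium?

Holding Country 2 at West: Country 1 gets -9 from South but could get -2 by switching to North. Country 1 has a profitable deviation.

No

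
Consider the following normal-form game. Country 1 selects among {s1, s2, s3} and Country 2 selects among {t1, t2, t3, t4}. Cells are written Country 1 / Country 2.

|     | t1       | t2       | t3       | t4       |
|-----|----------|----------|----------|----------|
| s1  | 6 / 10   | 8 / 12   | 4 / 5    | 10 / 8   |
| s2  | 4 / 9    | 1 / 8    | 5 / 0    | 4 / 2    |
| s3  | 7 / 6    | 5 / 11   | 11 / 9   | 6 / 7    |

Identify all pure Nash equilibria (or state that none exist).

(s1, t2)

Find each player's best response to every opponent strategy; NE are the intersections.
Country 1's best responses — vs t1: s3 (payoff 7); vs t2: s1 (payoff 8); vs t3: s3 (payoff 11); vs t4: s1 (payoff 10).
Country 2's best responses — vs s1: t2 (payoff 12); vs s2: t1 (payoff 9); vs s3: t2 (payoff 11).
The only mutual best response is (s1, t2); neither player gains by switching there.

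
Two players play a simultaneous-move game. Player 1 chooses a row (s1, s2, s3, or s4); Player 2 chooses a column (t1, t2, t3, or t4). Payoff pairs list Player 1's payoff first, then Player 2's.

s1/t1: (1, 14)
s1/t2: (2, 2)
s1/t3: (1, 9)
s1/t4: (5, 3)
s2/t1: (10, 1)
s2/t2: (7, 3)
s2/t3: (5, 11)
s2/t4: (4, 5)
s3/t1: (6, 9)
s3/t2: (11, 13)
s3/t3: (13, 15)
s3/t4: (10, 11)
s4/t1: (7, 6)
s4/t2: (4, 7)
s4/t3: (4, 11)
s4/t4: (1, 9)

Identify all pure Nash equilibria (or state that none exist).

Check mutual best responses: a cell is a NE iff neither player can gain by unilaterally deviating.
Player 1's best responses — vs t1: s2 (payoff 10); vs t2: s3 (payoff 11); vs t3: s3 (payoff 13); vs t4: s3 (payoff 10).
Player 2's best responses — vs s1: t1 (payoff 14); vs s2: t3 (payoff 11); vs s3: t3 (payoff 15); vs s4: t3 (payoff 11).
The only mutual best response is (s3, t3); neither player gains by switching there.

(s3, t3)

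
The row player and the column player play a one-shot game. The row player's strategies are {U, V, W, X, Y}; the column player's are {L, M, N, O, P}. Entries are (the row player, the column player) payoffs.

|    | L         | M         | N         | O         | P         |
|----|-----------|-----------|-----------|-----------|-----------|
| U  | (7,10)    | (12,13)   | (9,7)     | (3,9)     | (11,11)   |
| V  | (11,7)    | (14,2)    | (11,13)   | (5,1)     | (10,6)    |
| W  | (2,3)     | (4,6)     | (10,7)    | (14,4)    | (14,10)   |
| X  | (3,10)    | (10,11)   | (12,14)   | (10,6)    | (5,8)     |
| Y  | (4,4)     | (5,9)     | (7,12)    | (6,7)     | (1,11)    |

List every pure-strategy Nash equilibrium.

Find each player's best response to every opponent strategy; NE are the intersections.
The row player's best responses — vs L: V (payoff 11); vs M: V (payoff 14); vs N: X (payoff 12); vs O: W (payoff 14); vs P: W (payoff 14).
The column player's best responses — vs U: M (payoff 13); vs V: N (payoff 13); vs W: P (payoff 10); vs X: N (payoff 14); vs Y: N (payoff 12).
Mutual best responses occur at (W, P) and (X, N); at each, neither player gains by switching.

(W, P) and (X, N)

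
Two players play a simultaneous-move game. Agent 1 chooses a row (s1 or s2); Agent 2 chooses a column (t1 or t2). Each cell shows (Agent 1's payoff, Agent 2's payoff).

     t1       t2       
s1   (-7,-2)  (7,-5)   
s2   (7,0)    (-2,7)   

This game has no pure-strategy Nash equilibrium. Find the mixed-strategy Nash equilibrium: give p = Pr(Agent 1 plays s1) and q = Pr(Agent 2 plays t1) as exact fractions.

Each player's mixing probability is pinned down by making the *other* player indifferent.
Agent 2 indifferent between t1 and t2: p·(-2) + (1−p)·0 = p·(-5) + (1−p)·7 ⟹ 0 + (-2)p = 7 + (-12)p ⟹ p = 7/10.
Agent 1 indifferent between s1 and s2: q·(-7) + (1−q)·7 = q·7 + (1−q)·(-2) ⟹ 7 + (-14)q = (-2) + 9q ⟹ q = 9/23.

p = 7/10, q = 9/23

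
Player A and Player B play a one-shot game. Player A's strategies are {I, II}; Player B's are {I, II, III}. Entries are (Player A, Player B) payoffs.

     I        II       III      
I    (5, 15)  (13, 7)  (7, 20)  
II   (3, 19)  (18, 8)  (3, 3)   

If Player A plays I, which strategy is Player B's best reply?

III

With Player A fixed at I, Player B's payoffs are: I → 15, II → 7, III → 20.
The maximum is 20, achieved by III.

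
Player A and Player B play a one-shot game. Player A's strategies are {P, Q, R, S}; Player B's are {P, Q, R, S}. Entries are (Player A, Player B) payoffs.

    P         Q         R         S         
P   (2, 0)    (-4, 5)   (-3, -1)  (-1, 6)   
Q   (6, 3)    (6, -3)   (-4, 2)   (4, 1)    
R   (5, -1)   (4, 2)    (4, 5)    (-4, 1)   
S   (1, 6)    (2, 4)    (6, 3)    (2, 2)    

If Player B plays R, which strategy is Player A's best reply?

With Player B fixed at R, Player A's payoffs are: P → -3, Q → -4, R → 4, S → 6.
The maximum is 6, achieved by S.

S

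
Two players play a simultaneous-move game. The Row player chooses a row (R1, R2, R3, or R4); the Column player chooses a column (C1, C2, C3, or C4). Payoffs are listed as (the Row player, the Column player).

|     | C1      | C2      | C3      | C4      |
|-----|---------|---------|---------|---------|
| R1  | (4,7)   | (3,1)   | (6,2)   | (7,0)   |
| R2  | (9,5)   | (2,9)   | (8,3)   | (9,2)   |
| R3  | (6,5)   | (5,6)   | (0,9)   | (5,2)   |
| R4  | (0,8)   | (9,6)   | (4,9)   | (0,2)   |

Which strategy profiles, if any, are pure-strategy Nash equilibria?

There is no pure-strategy Nash equilibrium

Check mutual best responses: a cell is a NE iff neither player can gain by unilaterally deviating.
The Row player's best responses — vs C1: R2 (payoff 9); vs C2: R4 (payoff 9); vs C3: R2 (payoff 8); vs C4: R2 (payoff 9).
The Column player's best responses — vs R1: C1 (payoff 7); vs R2: C2 (payoff 9); vs R3: C3 (payoff 9); vs R4: C3 (payoff 9).
No cell has both players best-responding. For instance, the Row player's best reply to C1 is R2, but against R2 the Column player prefers C2 over C1.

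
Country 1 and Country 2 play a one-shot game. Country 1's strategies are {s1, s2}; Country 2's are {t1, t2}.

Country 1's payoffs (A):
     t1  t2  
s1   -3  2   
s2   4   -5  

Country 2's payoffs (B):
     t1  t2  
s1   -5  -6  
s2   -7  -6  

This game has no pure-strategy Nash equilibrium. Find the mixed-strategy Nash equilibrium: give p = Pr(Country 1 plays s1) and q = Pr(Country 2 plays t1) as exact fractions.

p = 1/2, q = 1/2

In a mixed NE each player is indifferent between their pure strategies, so the opponent's mix sets the indifference.
Country 2 indifferent between t1 and t2: p·(-5) + (1−p)·(-7) = p·(-6) + (1−p)·(-6) ⟹ (-7) + 2p = (-6) + 0p ⟹ p = 1/2.
Country 1 indifferent between s1 and s2: q·(-3) + (1−q)·2 = q·4 + (1−q)·(-5) ⟹ 2 + (-5)q = (-5) + 9q ⟹ q = 1/2.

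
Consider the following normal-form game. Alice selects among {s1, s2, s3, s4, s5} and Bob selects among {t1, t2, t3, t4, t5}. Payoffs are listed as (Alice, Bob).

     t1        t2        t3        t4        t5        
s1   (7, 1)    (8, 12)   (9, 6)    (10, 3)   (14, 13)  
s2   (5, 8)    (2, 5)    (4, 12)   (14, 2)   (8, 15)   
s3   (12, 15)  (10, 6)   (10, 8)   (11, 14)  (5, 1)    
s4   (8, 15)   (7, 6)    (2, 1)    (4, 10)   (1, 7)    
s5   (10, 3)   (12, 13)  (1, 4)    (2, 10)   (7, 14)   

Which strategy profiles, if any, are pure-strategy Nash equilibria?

Check mutual best responses: a cell is a NE iff neither player can gain by unilaterally deviating.
Alice's best responses — vs t1: s3 (payoff 12); vs t2: s5 (payoff 12); vs t3: s3 (payoff 10); vs t4: s2 (payoff 14); vs t5: s1 (payoff 14).
Bob's best responses — vs s1: t5 (payoff 13); vs s2: t5 (payoff 15); vs s3: t1 (payoff 15); vs s4: t1 (payoff 15); vs s5: t5 (payoff 14).
Mutual best responses occur at (s1, t5) and (s3, t1); at each, neither player gains by switching.

(s1, t5) and (s3, t1)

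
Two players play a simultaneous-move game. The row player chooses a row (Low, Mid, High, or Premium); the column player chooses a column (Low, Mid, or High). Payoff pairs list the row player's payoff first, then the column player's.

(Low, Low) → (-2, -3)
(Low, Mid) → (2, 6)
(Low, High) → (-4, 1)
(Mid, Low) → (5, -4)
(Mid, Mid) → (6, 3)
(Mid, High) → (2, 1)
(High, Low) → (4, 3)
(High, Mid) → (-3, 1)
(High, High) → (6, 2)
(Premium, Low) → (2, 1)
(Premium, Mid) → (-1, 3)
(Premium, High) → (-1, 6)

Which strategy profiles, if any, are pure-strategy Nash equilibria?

(Mid, Mid)

Find each player's best response to every opponent strategy; NE are the intersections.
The row player's best responses — vs Low: Mid (payoff 5); vs Mid: Mid (payoff 6); vs High: High (payoff 6).
The column player's best responses — vs Low: Mid (payoff 6); vs Mid: Mid (payoff 3); vs High: Low (payoff 3); vs Premium: High (payoff 6).
The only mutual best response is (Mid, Mid); neither player gains by switching there.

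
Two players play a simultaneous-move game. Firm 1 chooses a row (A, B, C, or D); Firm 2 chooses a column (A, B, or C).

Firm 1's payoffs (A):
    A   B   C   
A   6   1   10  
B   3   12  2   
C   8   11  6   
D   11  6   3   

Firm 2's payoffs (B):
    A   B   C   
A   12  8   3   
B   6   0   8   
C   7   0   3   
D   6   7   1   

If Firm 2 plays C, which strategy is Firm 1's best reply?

A

With Firm 2 fixed at C, Firm 1's payoffs are: A → 10, B → 2, C → 6, D → 3.
The maximum is 10, achieved by A.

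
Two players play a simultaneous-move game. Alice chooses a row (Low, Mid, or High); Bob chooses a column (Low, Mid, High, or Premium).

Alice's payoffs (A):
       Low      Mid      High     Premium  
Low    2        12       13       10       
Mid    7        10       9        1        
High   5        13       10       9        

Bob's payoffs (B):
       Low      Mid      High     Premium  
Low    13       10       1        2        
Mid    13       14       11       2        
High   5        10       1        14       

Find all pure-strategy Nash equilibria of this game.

A profile is a Nash equilibrium when each player is best-responding to the other.
Alice's best responses — vs Low: Mid (payoff 7); vs Mid: High (payoff 13); vs High: Low (payoff 13); vs Premium: Low (payoff 10).
Bob's best responses — vs Low: Low (payoff 13); vs Mid: Mid (payoff 14); vs High: Premium (payoff 14).
No cell has both players best-responding. For instance, Alice's best reply to High is Low, but against Low Bob prefers Low over High.

No pure-strategy Nash equilibrium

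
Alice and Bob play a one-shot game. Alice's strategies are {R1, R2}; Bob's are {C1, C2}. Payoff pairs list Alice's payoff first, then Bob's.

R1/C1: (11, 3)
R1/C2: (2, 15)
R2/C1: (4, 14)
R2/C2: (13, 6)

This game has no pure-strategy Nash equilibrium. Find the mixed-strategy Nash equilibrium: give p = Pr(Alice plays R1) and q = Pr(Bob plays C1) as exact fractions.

p = 2/5, q = 11/18

In a mixed NE each player is indifferent between their pure strategies, so the opponent's mix sets the indifference.
Bob indifferent between C1 and C2: p·3 + (1−p)·14 = p·15 + (1−p)·6 ⟹ 14 + (-11)p = 6 + 9p ⟹ p = 2/5.
Alice indifferent between R1 and R2: q·11 + (1−q)·2 = q·4 + (1−q)·13 ⟹ 2 + 9q = 13 + (-9)q ⟹ q = 11/18.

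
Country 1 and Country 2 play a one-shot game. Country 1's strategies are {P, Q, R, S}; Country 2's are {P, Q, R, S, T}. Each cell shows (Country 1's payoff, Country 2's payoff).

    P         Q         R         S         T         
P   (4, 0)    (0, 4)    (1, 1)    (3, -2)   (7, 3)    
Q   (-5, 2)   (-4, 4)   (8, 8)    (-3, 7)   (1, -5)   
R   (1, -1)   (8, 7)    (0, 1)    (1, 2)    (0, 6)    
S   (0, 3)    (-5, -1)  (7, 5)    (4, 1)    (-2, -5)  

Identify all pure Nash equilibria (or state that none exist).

(Q, R) and (R, Q)

Check mutual best responses: a cell is a NE iff neither player can gain by unilaterally deviating.
Country 1's best responses — vs P: P (payoff 4); vs Q: R (payoff 8); vs R: Q (payoff 8); vs S: S (payoff 4); vs T: P (payoff 7).
Country 2's best responses — vs P: Q (payoff 4); vs Q: R (payoff 8); vs R: Q (payoff 7); vs S: R (payoff 5).
Mutual best responses occur at (Q, R) and (R, Q); at each, neither player gains by switching.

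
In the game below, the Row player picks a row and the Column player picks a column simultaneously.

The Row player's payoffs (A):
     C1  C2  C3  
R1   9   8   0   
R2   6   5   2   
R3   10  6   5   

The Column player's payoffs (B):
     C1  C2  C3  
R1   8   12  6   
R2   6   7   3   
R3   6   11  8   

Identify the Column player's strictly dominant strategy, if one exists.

A strategy is strictly dominant if it gives the Column player a strictly higher payoff than every other strategy, against every choice by the opponent.
C2 strictly dominates: vs R1: 12 > each of {8, 6}; vs R2: 7 > each of {6, 3}; vs R3: 11 > each of {6, 8}.

C2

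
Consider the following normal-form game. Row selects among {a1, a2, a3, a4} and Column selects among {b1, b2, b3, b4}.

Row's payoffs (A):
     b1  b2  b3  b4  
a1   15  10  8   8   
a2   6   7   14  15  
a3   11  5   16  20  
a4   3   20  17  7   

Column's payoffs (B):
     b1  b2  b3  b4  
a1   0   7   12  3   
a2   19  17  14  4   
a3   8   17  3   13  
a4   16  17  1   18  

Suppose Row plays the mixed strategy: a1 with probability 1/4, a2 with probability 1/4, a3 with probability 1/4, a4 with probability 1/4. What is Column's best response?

Compute Column's expected payoff from each pure strategy against the given mix.
b1: (1/4)·0 + (1/4)·19 + (1/4)·8 + (1/4)·16 = 43/4
b2: (1/4)·7 + (1/4)·17 + (1/4)·17 + (1/4)·17 = 29/2
b3: (1/4)·12 + (1/4)·14 + (1/4)·3 + (1/4)·1 = 15/2
b4: (1/4)·3 + (1/4)·4 + (1/4)·13 + (1/4)·18 = 19/2
Highest expected payoff is 29/2, from b2.

b2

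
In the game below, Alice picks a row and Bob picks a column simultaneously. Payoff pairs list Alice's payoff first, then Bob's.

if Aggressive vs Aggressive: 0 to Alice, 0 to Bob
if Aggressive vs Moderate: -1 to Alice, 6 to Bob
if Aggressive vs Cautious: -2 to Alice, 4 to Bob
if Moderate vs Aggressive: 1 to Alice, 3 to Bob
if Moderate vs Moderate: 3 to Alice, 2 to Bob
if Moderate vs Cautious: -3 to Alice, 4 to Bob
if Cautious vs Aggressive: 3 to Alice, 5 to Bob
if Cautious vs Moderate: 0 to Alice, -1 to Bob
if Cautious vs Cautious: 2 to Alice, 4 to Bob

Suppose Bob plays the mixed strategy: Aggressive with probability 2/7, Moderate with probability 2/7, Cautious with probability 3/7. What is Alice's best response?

Cautious

Alice's best reply maximizes expected payoff against the mix.
Aggressive: (2/7)·0 + (2/7)·(-1) + (3/7)·(-2) = -8/7
Moderate: (2/7)·1 + (2/7)·3 + (3/7)·(-3) = -1/7
Cautious: (2/7)·3 + (2/7)·0 + (3/7)·2 = 12/7
Highest expected payoff is 12/7, from Cautious.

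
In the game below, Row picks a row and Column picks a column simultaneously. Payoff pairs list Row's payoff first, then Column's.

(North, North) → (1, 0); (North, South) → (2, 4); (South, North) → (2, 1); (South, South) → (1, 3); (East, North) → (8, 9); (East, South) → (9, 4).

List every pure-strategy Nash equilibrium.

(East, North)

A profile is a Nash equilibrium when each player is best-responding to the other.
Row's best responses — vs North: East (payoff 8); vs South: East (payoff 9).
Column's best responses — vs North: South (payoff 4); vs South: South (payoff 3); vs East: North (payoff 9).
The only mutual best response is (East, North); neither player gains by switching there.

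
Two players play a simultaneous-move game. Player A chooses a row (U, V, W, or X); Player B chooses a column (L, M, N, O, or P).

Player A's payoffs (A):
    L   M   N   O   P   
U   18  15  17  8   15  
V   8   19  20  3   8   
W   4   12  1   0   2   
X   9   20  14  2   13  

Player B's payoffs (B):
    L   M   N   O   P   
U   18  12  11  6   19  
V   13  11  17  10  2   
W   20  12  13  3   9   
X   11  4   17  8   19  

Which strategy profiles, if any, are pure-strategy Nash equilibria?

(U, P) and (V, N)

Find each player's best response to every opponent strategy; NE are the intersections.
Player A's best responses — vs L: U (payoff 18); vs M: X (payoff 20); vs N: V (payoff 20); vs O: U (payoff 8); vs P: U (payoff 15).
Player B's best responses — vs U: P (payoff 19); vs V: N (payoff 17); vs W: L (payoff 20); vs X: P (payoff 19).
Mutual best responses occur at (U, P) and (V, N); at each, neither player gains by switching.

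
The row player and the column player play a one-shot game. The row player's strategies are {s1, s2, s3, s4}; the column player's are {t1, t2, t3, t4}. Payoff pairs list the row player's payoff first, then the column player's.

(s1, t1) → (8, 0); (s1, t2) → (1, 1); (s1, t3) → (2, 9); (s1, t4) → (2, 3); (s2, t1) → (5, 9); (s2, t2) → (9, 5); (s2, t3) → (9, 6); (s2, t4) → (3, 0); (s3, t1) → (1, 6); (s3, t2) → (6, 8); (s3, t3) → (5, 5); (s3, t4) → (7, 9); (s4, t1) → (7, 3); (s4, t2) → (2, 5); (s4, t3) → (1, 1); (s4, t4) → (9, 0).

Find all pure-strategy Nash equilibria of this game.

A profile is a Nash equilibrium when each player is best-responding to the other.
The row player's best responses — vs t1: s1 (payoff 8); vs t2: s2 (payoff 9); vs t3: s2 (payoff 9); vs t4: s4 (payoff 9).
The column player's best responses — vs s1: t3 (payoff 9); vs s2: t1 (payoff 9); vs s3: t4 (payoff 9); vs s4: t2 (payoff 5).
No cell has both players best-responding. For instance, the row player's best reply to t2 is s2, but against s2 the column player prefers t1 over t2.

There is no pure-strategy Nash equilibrium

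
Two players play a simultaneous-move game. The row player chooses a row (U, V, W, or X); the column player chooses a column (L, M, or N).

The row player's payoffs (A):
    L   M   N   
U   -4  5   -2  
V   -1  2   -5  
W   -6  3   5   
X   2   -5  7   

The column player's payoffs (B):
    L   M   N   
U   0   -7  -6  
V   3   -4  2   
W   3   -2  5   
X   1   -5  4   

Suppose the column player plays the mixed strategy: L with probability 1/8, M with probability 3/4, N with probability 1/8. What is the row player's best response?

U

Compute the row player's expected payoff from each pure strategy against the given mix.
U: (1/8)·(-4) + (3/4)·5 + (1/8)·(-2) = 3
V: (1/8)·(-1) + (3/4)·2 + (1/8)·(-5) = 3/4
W: (1/8)·(-6) + (3/4)·3 + (1/8)·5 = 17/8
X: (1/8)·2 + (3/4)·(-5) + (1/8)·7 = -21/8
Highest expected payoff is 3, from U.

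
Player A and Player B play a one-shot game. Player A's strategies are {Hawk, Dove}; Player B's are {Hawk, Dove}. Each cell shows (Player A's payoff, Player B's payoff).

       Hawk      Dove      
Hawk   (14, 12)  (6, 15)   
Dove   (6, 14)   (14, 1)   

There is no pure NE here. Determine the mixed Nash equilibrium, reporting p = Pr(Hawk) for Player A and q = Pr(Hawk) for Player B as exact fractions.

Each player's mixing probability is pinned down by making the *other* player indifferent.
Player B indifferent between Hawk and Dove: p·12 + (1−p)·14 = p·15 + (1−p)·1 ⟹ 14 + (-2)p = 1 + 14p ⟹ p = 13/16.
Player A indifferent between Hawk and Dove: q·14 + (1−q)·6 = q·6 + (1−q)·14 ⟹ 6 + 8q = 14 + (-8)q ⟹ q = 1/2.

p = 13/16, q = 1/2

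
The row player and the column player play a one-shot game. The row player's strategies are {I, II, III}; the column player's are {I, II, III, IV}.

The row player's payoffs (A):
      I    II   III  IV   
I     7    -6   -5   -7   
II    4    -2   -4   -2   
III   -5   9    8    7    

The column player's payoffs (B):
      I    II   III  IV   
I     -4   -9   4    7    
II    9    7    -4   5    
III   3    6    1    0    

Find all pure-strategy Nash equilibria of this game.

(III, II)

Find each player's best response to every opponent strategy; NE are the intersections.
The row player's best responses — vs I: I (payoff 7); vs II: III (payoff 9); vs III: III (payoff 8); vs IV: III (payoff 7).
The column player's best responses — vs I: IV (payoff 7); vs II: I (payoff 9); vs III: II (payoff 6).
The only mutual best response is (III, II); neither player gains by switching there.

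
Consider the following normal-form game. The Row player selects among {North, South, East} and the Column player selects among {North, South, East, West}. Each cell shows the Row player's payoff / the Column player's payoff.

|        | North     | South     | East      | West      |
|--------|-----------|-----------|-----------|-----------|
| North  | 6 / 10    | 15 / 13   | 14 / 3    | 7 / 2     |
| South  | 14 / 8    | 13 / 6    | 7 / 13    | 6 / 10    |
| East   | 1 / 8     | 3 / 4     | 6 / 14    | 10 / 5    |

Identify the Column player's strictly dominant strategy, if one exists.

No strictly dominant strategy

A strategy is strictly dominant if it gives the Column player a strictly higher payoff than every other strategy, against every choice by the opponent.
North is not dominant: against North, South gives 13 > 10.
South is not dominant: against South, North gives 8 > 6.
East is not dominant: against North, North gives 10 > 3.
West is not dominant: against North, North gives 10 > 2.
No single strategy is best against every opponent action.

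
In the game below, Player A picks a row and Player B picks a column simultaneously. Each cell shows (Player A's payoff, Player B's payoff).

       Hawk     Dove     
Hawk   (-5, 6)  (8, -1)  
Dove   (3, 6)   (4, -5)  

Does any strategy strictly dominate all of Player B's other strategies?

A strategy is strictly dominant if it gives Player B a strictly higher payoff than every other strategy, against every choice by the opponent.
Hawk strictly dominates: vs Hawk: 6 > -1; vs Dove: 6 > -5.

Hawk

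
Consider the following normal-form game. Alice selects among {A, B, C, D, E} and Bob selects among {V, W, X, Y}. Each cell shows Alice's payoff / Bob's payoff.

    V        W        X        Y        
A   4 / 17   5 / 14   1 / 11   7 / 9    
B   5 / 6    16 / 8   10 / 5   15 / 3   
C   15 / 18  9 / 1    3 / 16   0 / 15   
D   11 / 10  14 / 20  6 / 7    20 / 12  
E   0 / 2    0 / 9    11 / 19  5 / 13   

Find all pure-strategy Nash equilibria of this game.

A profile is a Nash equilibrium when each player is best-responding to the other.
Alice's best responses — vs V: C (payoff 15); vs W: B (payoff 16); vs X: E (payoff 11); vs Y: D (payoff 20).
Bob's best responses — vs A: V (payoff 17); vs B: W (payoff 8); vs C: V (payoff 18); vs D: W (payoff 20); vs E: X (payoff 19).
Mutual best responses occur at (B, W), (C, V), and (E, X); at each, neither player gains by switching.

(B, W), (C, V), and (E, X)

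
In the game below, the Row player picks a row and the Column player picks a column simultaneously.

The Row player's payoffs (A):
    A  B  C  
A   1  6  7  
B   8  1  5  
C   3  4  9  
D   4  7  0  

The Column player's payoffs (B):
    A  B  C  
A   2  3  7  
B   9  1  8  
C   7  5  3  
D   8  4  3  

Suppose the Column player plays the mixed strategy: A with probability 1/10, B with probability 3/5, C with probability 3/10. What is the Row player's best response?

A

Compute the Row player's expected payoff from each pure strategy against the given mix.
A: (1/10)·1 + (3/5)·6 + (3/10)·7 = 29/5
B: (1/10)·8 + (3/5)·1 + (3/10)·5 = 29/10
C: (1/10)·3 + (3/5)·4 + (3/10)·9 = 27/5
D: (1/10)·4 + (3/5)·7 + (3/10)·0 = 23/5
Highest expected payoff is 29/5, from A.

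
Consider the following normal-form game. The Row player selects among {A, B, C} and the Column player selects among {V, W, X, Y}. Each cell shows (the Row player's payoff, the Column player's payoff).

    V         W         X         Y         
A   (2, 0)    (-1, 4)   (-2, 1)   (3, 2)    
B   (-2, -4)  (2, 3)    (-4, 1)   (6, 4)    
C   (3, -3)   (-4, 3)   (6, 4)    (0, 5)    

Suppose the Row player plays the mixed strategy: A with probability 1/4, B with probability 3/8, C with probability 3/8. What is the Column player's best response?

Y

Compute the Column player's expected payoff from each pure strategy against the given mix.
V: (1/4)·0 + (3/8)·(-4) + (3/8)·(-3) = -21/8
W: (1/4)·4 + (3/8)·3 + (3/8)·3 = 13/4
X: (1/4)·1 + (3/8)·1 + (3/8)·4 = 17/8
Y: (1/4)·2 + (3/8)·4 + (3/8)·5 = 31/8
Highest expected payoff is 31/8, from Y.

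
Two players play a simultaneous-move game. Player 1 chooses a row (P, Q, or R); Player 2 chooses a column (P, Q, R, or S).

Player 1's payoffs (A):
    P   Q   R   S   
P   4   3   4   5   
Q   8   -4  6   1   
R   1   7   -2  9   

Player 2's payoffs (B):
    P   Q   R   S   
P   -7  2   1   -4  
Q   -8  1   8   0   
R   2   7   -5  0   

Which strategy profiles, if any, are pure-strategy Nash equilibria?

(Q, R) and (R, Q)

Find each player's best response to every opponent strategy; NE are the intersections.
Player 1's best responses — vs P: Q (payoff 8); vs Q: R (payoff 7); vs R: Q (payoff 6); vs S: R (payoff 9).
Player 2's best responses — vs P: Q (payoff 2); vs Q: R (payoff 8); vs R: Q (payoff 7).
Mutual best responses occur at (Q, R) and (R, Q); at each, neither player gains by switching.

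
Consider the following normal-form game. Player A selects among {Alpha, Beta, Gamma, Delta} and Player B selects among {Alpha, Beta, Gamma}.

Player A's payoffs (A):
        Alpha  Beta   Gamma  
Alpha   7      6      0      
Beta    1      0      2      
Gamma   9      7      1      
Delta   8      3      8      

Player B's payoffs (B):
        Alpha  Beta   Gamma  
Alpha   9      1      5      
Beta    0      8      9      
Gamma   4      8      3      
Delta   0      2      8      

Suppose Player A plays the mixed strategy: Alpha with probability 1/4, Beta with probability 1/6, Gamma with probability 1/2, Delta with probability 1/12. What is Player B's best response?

Beta

Player B's best reply maximizes expected payoff against the mix.
Alpha: (1/4)·9 + (1/6)·0 + (1/2)·4 + (1/12)·0 = 17/4
Beta: (1/4)·1 + (1/6)·8 + (1/2)·8 + (1/12)·2 = 23/4
Gamma: (1/4)·5 + (1/6)·9 + (1/2)·3 + (1/12)·8 = 59/12
Highest expected payoff is 23/4, from Beta.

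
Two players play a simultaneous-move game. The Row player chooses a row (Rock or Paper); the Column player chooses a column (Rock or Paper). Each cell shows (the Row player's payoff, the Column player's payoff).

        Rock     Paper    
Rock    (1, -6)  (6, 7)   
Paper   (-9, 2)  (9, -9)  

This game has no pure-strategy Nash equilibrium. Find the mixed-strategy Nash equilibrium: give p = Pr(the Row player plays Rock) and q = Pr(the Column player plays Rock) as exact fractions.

p = 11/24, q = 3/13

In a mixed NE each player is indifferent between their pure strategies, so the opponent's mix sets the indifference.
The Column player indifferent between Rock and Paper: p·(-6) + (1−p)·2 = p·7 + (1−p)·(-9) ⟹ 2 + (-8)p = (-9) + 16p ⟹ p = 11/24.
The Row player indifferent between Rock and Paper: q·1 + (1−q)·6 = q·(-9) + (1−q)·9 ⟹ 6 + (-5)q = 9 + (-18)q ⟹ q = 3/13.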